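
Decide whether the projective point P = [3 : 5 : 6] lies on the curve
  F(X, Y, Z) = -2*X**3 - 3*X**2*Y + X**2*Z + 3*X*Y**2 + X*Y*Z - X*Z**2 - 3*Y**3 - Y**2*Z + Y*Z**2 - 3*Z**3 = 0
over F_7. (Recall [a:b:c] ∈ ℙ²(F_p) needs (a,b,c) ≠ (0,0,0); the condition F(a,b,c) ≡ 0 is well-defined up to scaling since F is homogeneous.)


F(3,5,6) ≡ 3 (mod 7); P is NOT on the curve.

Evaluate F(3, 5, 6) term-by-term (mod 7).
  -2*X**3 ↦ -2·27·1·1 = -54
  -3*X**2*Y ↦ -3·9·5·1 = -135
  X**2*Z ↦ 1·9·1·6 = 54
  3*X*Y**2 ↦ 3·3·25·1 = 225
  X*Y*Z ↦ 1·3·5·6 = 90
  -X*Z**2 ↦ -1·3·1·36 = -108
  -3*Y**3 ↦ -3·1·125·1 = -375
  -Y**2*Z ↦ -1·1·25·6 = -150
  Y*Z**2 ↦ 1·1·5·36 = 180
  -3*Z**3 ↦ -3·1·1·216 = -648
Sum: F(3, 5, 6) = (-54) + (-135) + (54) + (225) + (90) + (-108) + (-375) + (-150) + (180) + (-648) = -921.
Reducing mod 7: -921 ≡ 3 (mod 7).
Since F(a, b, c) ≡ 3 ≠ 0 (mod 7), P does NOT lie on the curve.


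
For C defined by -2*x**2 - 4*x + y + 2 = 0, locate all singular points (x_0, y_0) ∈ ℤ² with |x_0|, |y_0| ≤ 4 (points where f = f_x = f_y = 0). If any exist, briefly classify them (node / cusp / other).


No singular points in the scanned grid; C is smooth there.

Compute partial derivatives:
  f_x = -4*x - 4.
  f_y = 1.
f_y = 1 is a nonzero constant, so f_y never vanishes: no point (x, y) can satisfy f = f_x = f_y = 0. In particular no (x, y) ∈ {−4, ..., 4}² is singular; the curve is smooth.


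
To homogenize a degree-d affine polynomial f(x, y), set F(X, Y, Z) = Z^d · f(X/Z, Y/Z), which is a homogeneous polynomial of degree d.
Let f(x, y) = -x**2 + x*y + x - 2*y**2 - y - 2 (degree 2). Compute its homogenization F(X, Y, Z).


F(X, Y, Z) = -X**2 + X*Y + X*Z - 2*Y**2 - Y*Z - 2*Z**2

deg(f) = 2.
Substitute x = X/Z, y = Y/Z into f, then multiply by Z^2.
  monomial -1·x^2·y^0 ↦ -1·X^2·Y^0·Z^0.
  monomial 1·x^1·y^1 ↦ 1·X^1·Y^1·Z^0.
  monomial 1·x^1·y^0 ↦ 1·X^1·Y^0·Z^1.
  monomial -2·x^0·y^2 ↦ -2·X^0·Y^2·Z^0.
  monomial -1·x^0·y^1 ↦ -1·X^0·Y^1·Z^1.
  monomial -2·x^0·y^0 ↦ -2·X^0·Y^0·Z^2.
Collecting: F(X, Y, Z) = -X**2 + X*Y + X*Z - 2*Y**2 - Y*Z - 2*Z**2.


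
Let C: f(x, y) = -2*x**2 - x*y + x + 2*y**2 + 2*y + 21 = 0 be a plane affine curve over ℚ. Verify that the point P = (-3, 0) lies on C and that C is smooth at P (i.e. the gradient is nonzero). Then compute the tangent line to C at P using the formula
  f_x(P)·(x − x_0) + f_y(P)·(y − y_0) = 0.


Tangent line at P: 13*x + 5*y + 39 = 0.

Step 1: f(-3, 0) = 0, so P lies on C.
Step 2: partial derivatives
  f_x(x, y) = -4*x - y + 1, f_y(x, y) = -x + 4*y + 2.
  f_x(P) = 13, f_y(P) = 5 (gradient nonzero, so P is smooth).
Step 3: tangent line at P: 13·(x − -3) + 5·(y − 0) = 0.
Expanding: 13*x + 5*y + 39 = 0.


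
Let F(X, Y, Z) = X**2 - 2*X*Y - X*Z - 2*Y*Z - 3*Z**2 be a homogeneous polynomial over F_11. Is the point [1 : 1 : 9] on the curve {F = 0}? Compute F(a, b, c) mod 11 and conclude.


F(1,1,9) ≡ 4 (mod 11); P is NOT on the curve.

Evaluate F(1, 1, 9) term-by-term (mod 11).
  X**2 ↦ 1·1·1·1 = 1
  -2*X*Y ↦ -2·1·1·1 = -2
  -X*Z ↦ -1·1·1·9 = -9
  -2*Y*Z ↦ -2·1·1·9 = -18
  -3*Z**2 ↦ -3·1·1·81 = -243
Sum: F(1, 1, 9) = (1) + (-2) + (-9) + (-18) + (-243) = -271.
Reducing mod 11: -271 ≡ 4 (mod 11).
Since F(a, b, c) ≡ 4 ≠ 0 (mod 11), P does NOT lie on the curve.


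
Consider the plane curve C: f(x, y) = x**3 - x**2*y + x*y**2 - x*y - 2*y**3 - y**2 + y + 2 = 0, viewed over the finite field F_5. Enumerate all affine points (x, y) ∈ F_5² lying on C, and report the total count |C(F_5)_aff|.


Affine F_5-points: {(0, 1), (1, 1), (1, 2), (2, 0), (2, 3), (3, 3), (4, 4)}; count = 7.

For each of the 25 pairs (x, y) ∈ F_5², evaluate f(x, y) mod 5. Record the zeros.
  x = 0: [0↦2, 1↦0, 2↦4, 3↦2, 4↦2]  zeros at y ∈ {1}
  x = 1: [0↦3, 1↦0, 2↦0, 3↦1, 4↦1]  zeros at y ∈ {1, 2}
  x = 2: [0↦0, 1↦4, 2↦3, 3↦0, 4↦3]  zeros at y ∈ {0, 3}
  x = 3: [0↦4, 1↦3, 2↦4, 3↦0, 4↦4]  zeros at y ∈ {3}
  x = 4: [0↦1, 1↦3, 2↦4, 3↦2, 4↦0]  zeros at y ∈ {4}
Collecting zeros: affine points = {(0, 1), (1, 1), (1, 2), (2, 0), (2, 3), (3, 3), (4, 4)}.
Total count |C(F_5)_aff| = 7.


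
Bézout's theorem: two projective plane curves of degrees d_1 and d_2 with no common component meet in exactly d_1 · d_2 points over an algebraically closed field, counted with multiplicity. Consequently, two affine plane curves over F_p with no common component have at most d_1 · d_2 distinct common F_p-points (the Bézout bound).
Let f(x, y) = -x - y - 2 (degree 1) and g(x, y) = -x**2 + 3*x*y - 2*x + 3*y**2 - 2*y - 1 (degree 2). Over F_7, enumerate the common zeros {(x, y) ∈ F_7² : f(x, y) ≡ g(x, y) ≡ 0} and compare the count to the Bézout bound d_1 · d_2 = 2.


Common zeros: ∅; count = 0; Bézout bound = 2.

deg(f) = 1, deg(g) = 2, so Bézout bound = 2.
Scan x ∈ F_7. For each x, list the y ∈ F_7 with f(x, y) ≡ 0 and those with g(x, y) ≡ 0 (mod 7); the common zeros in that column are the intersection.
  x = 0: f ≡ 0 at y ∈ {5}; g ≡ 0 at y ∈ {1, 2}; common: ∅.
  x = 1: f ≡ 0 at y ∈ {4}; g ≡ 0 at y ∈ {1}; common: ∅.
  x = 2: f ≡ 0 at y ∈ {3}; g ≡ 0 at y ∈ ∅; common: ∅.
  x = 3: f ≡ 0 at y ∈ {2}; g ≡ 0 at y ∈ ∅; common: ∅.
  x = 4: f ≡ 0 at y ∈ {1}; g ≡ 0 at y ∈ {2, 4}; common: ∅.
  x = 5: f ≡ 0 at y ∈ {0}; g ≡ 0 at y ∈ ∅; common: ∅.
  x = 6: f ≡ 0 at y ∈ {6}; g ≡ 0 at y ∈ {0, 4}; common: ∅.
Collecting: common zeros = ∅, so the count is 0.
Comparison with the Bézout bound: 0 ≤ 2 = deg(f)·deg(g), as expected for curves with no common component (the affine F_7-count falls short of the bound because intersections may lie at infinity, over extension fields, or carry multiplicity).


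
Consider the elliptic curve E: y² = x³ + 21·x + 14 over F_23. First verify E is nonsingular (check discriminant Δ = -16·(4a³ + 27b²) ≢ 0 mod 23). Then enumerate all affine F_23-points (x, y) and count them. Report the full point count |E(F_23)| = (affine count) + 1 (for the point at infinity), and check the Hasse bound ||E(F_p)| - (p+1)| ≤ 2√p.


Affine points = {(1, 6), (1, 17), (2, 8), (2, 15), (3, 9), (3, 14), (4, 1), (4, 22), (8, 2), (8, 21), (9, 9), (9, 14), (11, 9), (11, 14), (12, 4), (12, 19), (13, 0), (14, 4), (14, 19), (15, 1), (15, 22), (19, 2), (19, 21), (20, 4), (20, 19)}; affine count = 25; |E(F_23)| = 26.

Discriminant check: Δ ∝ 4a³ + 27b² = 4·21³ + 27·14² = 4·9261 + 27·196 ≡ 16 (mod 23). Nonzero ⇒ E is nonsingular.
For each x ∈ F_23, compute rhs = x³ + 21·x + 14 mod 23, then count y ∈ F_23 with y² ≡ rhs.
  x = 0: rhs = 14, matching y values: none (0 points).
  x = 1: rhs = 13, matching y values: 6, 17 (2 points).
  x = 2: rhs = 18, matching y values: 8, 15 (2 points).
  x = 3: rhs = 12, matching y values: 9, 14 (2 points).
  x = 4: rhs = 1, matching y values: 1, 22 (2 points).
  x = 5: rhs = 14, matching y values: none (0 points).
  x = 6: rhs = 11, matching y values: none (0 points).
  x = 7: rhs = 21, matching y values: none (0 points).
  x = 8: rhs = 4, matching y values: 2, 21 (2 points).
  x = 9: rhs = 12, matching y values: 9, 14 (2 points).
  x = 10: rhs = 5, matching y values: none (0 points).
  x = 11: rhs = 12, matching y values: 9, 14 (2 points).
  x = 12: rhs = 16, matching y values: 4, 19 (2 points).
  x = 13: rhs = 0, matching y values: 0 (1 points).
  x = 14: rhs = 16, matching y values: 4, 19 (2 points).
  x = 15: rhs = 1, matching y values: 1, 22 (2 points).
  x = 16: rhs = 7, matching y values: none (0 points).
  x = 17: rhs = 17, matching y values: none (0 points).
  x = 18: rhs = 14, matching y values: none (0 points).
  x = 19: rhs = 4, matching y values: 2, 21 (2 points).
  x = 20: rhs = 16, matching y values: 4, 19 (2 points).
  x = 21: rhs = 10, matching y values: none (0 points).
  x = 22: rhs = 15, matching y values: none (0 points).
Total affine count: 25.
Full point count |E(F_23)| = 25 + 1 = 26.
Hasse bound: |26 − (23+1)| = |2| = 2 ≤ 2√23 ≈ 9.5917 ✓.


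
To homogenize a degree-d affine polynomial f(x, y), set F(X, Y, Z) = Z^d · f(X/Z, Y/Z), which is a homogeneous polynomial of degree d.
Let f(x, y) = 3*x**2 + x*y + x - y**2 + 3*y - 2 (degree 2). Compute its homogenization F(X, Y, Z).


F(X, Y, Z) = 3*X**2 + X*Y + X*Z - Y**2 + 3*Y*Z - 2*Z**2

deg(f) = 2.
Substitute x = X/Z, y = Y/Z into f, then multiply by Z^2.
  monomial 3·x^2·y^0 ↦ 3·X^2·Y^0·Z^0.
  monomial 1·x^1·y^1 ↦ 1·X^1·Y^1·Z^0.
  monomial 1·x^1·y^0 ↦ 1·X^1·Y^0·Z^1.
  monomial -1·x^0·y^2 ↦ -1·X^0·Y^2·Z^0.
  monomial 3·x^0·y^1 ↦ 3·X^0·Y^1·Z^1.
  monomial -2·x^0·y^0 ↦ -2·X^0·Y^0·Z^2.
Collecting: F(X, Y, Z) = 3*X**2 + X*Y + X*Z - Y**2 + 3*Y*Z - 2*Z**2.


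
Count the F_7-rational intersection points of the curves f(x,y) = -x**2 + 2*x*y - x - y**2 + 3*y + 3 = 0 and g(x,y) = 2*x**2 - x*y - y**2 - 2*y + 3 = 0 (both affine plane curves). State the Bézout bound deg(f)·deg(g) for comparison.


Common zeros: {(4, 1)}; count = 1; Bézout bound = 4.

deg(f) = 2, deg(g) = 2, so Bézout bound = 4.
Scan x ∈ F_7. For each x, list the y ∈ F_7 with f(x, y) ≡ 0 and those with g(x, y) ≡ 0 (mod 7); the common zeros in that column are the intersection.
  x = 0: f ≡ 0 at y ∈ {5}; g ≡ 0 at y ∈ {1, 4}; common: ∅.
  x = 1: f ≡ 0 at y ∈ {2, 3}; g ≡ 0 at y ∈ {5, 6}; common: ∅.
  x = 2: f ≡ 0 at y ∈ {2, 5}; g ≡ 0 at y ∈ {4, 6}; common: ∅.
  x = 3: f ≡ 0 at y ∈ ∅; g ≡ 0 at y ∈ {0, 2}; common: ∅.
  x = 4: f ≡ 0 at y ∈ {1, 3}; g ≡ 0 at y ∈ {0, 1}; common: {1}.
  x = 5: f ≡ 0 at y ∈ ∅; g ≡ 0 at y ∈ {2, 5}; common: ∅.
  x = 6: f ≡ 0 at y ∈ ∅; g ≡ 0 at y ∈ {3}; common: ∅.
Collecting: common zeros = {(4, 1)}, so the count is 1.
Comparison with the Bézout bound: 1 ≤ 4 = deg(f)·deg(g), as expected for curves with no common component (the affine F_7-count falls short of the bound because intersections may lie at infinity, over extension fields, or carry multiplicity).


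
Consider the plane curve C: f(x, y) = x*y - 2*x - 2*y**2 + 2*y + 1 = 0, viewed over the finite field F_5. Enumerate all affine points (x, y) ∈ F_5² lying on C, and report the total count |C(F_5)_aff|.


Affine F_5-points: {(1, 1), (1, 3), (3, 0), (4, 4)}; count = 4.

For each of the 25 pairs (x, y) ∈ F_5², evaluate f(x, y) mod 5. Record the zeros.
  x = 0: [0↦1, 1↦1, 2↦2, 3↦4, 4↦2]  zeros at y ∈ ∅
  x = 1: [0↦4, 1↦0, 2↦2, 3↦0, 4↦4]  zeros at y ∈ {1, 3}
  x = 2: [0↦2, 1↦4, 2↦2, 3↦1, 4↦1]  zeros at y ∈ ∅
  x = 3: [0↦0, 1↦3, 2↦2, 3↦2, 4↦3]  zeros at y ∈ {0}
  x = 4: [0↦3, 1↦2, 2↦2, 3↦3, 4↦0]  zeros at y ∈ {4}
Collecting zeros: affine points = {(1, 1), (1, 3), (3, 0), (4, 4)}.
Total count |C(F_5)_aff| = 4.


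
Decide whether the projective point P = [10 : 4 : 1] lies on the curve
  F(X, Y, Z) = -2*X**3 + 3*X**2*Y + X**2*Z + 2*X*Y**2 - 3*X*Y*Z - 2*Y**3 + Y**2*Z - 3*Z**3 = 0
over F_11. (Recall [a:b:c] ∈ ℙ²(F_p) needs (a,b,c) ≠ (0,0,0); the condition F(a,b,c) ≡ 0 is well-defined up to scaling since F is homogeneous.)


F(10,4,1) ≡ 1 (mod 11); P is NOT on the curve.

Evaluate F(10, 4, 1) term-by-term (mod 11).
  -2*X**3 ↦ -2·1000·1·1 = -2000
  3*X**2*Y ↦ 3·100·4·1 = 1200
  X**2*Z ↦ 1·100·1·1 = 100
  2*X*Y**2 ↦ 2·10·16·1 = 320
  -3*X*Y*Z ↦ -3·10·4·1 = -120
  -2*Y**3 ↦ -2·1·64·1 = -128
  Y**2*Z ↦ 1·1·16·1 = 16
  -3*Z**3 ↦ -3·1·1·1 = -3
Sum: F(10, 4, 1) = (-2000) + (1200) + (100) + (320) + (-120) + (-128) + (16) + (-3) = -615.
Reducing mod 11: -615 ≡ 1 (mod 11).
Since F(a, b, c) ≡ 1 ≠ 0 (mod 11), P does NOT lie on the curve.


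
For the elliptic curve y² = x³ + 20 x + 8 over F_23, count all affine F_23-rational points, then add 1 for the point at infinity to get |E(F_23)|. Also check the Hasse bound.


Affine points = {(0, 10), (0, 13), (1, 11), (1, 12), (3, 7), (3, 16), (5, 7), (5, 16), (7, 10), (7, 13), (8, 6), (8, 17), (10, 9), (10, 14), (11, 8), (11, 15), (13, 2), (13, 21), (15, 7), (15, 16), (16, 10), (16, 13), (18, 6), (18, 17), (19, 5), (19, 18), (20, 6), (20, 17), (21, 11), (21, 12)}; affine count = 30; |E(F_23)| = 31.

Discriminant check: Δ ∝ 4a³ + 27b² = 4·20³ + 27·8² = 4·8000 + 27·64 ≡ 10 (mod 23). Nonzero ⇒ E is nonsingular.
For each x ∈ F_23, compute rhs = x³ + 20·x + 8 mod 23, then count y ∈ F_23 with y² ≡ rhs.
  x = 0: rhs = 8, matching y values: 10, 13 (2 points).
  x = 1: rhs = 6, matching y values: 11, 12 (2 points).
  x = 2: rhs = 10, matching y values: none (0 points).
  x = 3: rhs = 3, matching y values: 7, 16 (2 points).
  x = 4: rhs = 14, matching y values: none (0 points).
  x = 5: rhs = 3, matching y values: 7, 16 (2 points).
  x = 6: rhs = 22, matching y values: none (0 points).
  x = 7: rhs = 8, matching y values: 10, 13 (2 points).
  x = 8: rhs = 13, matching y values: 6, 17 (2 points).
  x = 9: rhs = 20, matching y values: none (0 points).
  x = 10: rhs = 12, matching y values: 9, 14 (2 points).
  x = 11: rhs = 18, matching y values: 8, 15 (2 points).
  x = 12: rhs = 21, matching y values: none (0 points).
  x = 13: rhs = 4, matching y values: 2, 21 (2 points).
  x = 14: rhs = 19, matching y values: none (0 points).
  x = 15: rhs = 3, matching y values: 7, 16 (2 points).
  x = 16: rhs = 8, matching y values: 10, 13 (2 points).
  x = 17: rhs = 17, matching y values: none (0 points).
  x = 18: rhs = 13, matching y values: 6, 17 (2 points).
  x = 19: rhs = 2, matching y values: 5, 18 (2 points).
  x = 20: rhs = 13, matching y values: 6, 17 (2 points).
  x = 21: rhs = 6, matching y values: 11, 12 (2 points).
  x = 22: rhs = 10, matching y values: none (0 points).
Total affine count: 30.
Full point count |E(F_23)| = 30 + 1 = 31.
Hasse bound: |31 − (23+1)| = |7| = 7 ≤ 2√23 ≈ 9.5917 ✓.


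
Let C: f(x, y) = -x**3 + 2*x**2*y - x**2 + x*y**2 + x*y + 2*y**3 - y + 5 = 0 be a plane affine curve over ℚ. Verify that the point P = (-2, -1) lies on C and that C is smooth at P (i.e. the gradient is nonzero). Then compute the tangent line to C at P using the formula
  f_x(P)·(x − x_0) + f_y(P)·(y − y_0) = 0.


Tangent line at P: 15*y + 15 = 0.

Step 1: f(-2, -1) = 0, so P lies on C.
Step 2: partial derivatives
  f_x(x, y) = -3*x**2 + 4*x*y - 2*x + y**2 + y, f_y(x, y) = 2*x**2 + 2*x*y + x + 6*y**2 - 1.
  f_x(P) = 0, f_y(P) = 15 (gradient nonzero, so P is smooth).
Step 3: tangent line at P: 0·(x − -2) + 15·(y − -1) = 0.
Expanding: 15*y + 15 = 0.


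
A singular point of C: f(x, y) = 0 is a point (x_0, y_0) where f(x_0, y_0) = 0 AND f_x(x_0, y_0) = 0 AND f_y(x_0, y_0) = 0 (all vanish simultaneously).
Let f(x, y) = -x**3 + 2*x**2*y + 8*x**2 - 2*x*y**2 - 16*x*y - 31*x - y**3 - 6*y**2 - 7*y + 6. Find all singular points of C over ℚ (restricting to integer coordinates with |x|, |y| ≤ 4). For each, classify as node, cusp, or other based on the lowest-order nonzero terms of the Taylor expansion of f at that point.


Singular points: {(1, -3)}; classification: node.

Compute partial derivatives:
  f_x = -3*x**2 + 4*x*y + 16*x - 2*y**2 - 16*y - 31.
  f_y = 2*x**2 - 4*x*y - 16*x - 3*y**2 - 12*y - 7.
Scan x_0 ∈ {−4, ..., 4}. For each x_0, f_y(x_0, y) is a polynomial in y; find its integer roots y ∈ {−4, ..., 4}, then test f_x and f at those candidates.
  x = -4: f_y(-4, y) = -3*y**2 + 4*y + 89; no integer root y with |y| ≤ 4.
  x = -3: f_y(-3, y) = 59 - 3*y**2; no integer root y with |y| ≤ 4.
  x = -2: f_y(-2, y) = -3*y**2 - 4*y + 33; no integer root y with |y| ≤ 4.
  x = -1: f_y(-1, y) = -3*y**2 - 8*y + 11; vanishes at y ∈ {1}. (-1, 1): f_x = -72 ≠ 0.
  x = 0: f_y(0, y) = -3*y**2 - 12*y - 7; no integer root y with |y| ≤ 4.
  x = 1: f_y(1, y) = -3*y**2 - 16*y - 21; vanishes at y ∈ {-3}. (1, -3): f_x = 0, f = 0 — SINGULAR.
  x = 2: f_y(2, y) = -3*y**2 - 20*y - 31; no integer root y with |y| ≤ 4.
  x = 3: f_y(3, y) = -3*y**2 - 24*y - 37; no integer root y with |y| ≤ 4.
  x = 4: f_y(4, y) = -3*y**2 - 28*y - 39; no integer root y with |y| ≤ 4.
Only singular point on the grid: (1, -3).
Classify: substitute x = 1 + u, y = -3 + v and expand: f = -u**3 + 2*u**2*v - u**2 - 2*u*v**2 - v**3 + v**2.
No constant or linear terms (consistent with a singular point). Quadratic part: -u**2 + v**2. Cubic part: -u**3 + 2*u**2*v - 2*u*v**2 - v**3.
The quadratic part v**2 - u**2 = (v − u)(v + u) splits into two distinct linear factors, so there are two distinct tangent lines y − -3 = ±(x − 1) — this is a node (ordinary double point).
Classification: node.


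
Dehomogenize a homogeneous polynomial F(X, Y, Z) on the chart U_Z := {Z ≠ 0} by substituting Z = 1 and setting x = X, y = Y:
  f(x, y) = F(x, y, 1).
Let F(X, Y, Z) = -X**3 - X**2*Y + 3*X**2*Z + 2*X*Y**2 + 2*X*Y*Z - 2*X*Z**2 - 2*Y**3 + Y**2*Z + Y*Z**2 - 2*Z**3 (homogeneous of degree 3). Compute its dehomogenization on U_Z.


f(x, y) = -x**3 - x**2*y + 3*x**2 + 2*x*y**2 + 2*x*y - 2*x - 2*y**3 + y**2 + y - 2

On U_Z we set Z = 1. Each monomial c·X^i·Y^j·Z^k in F becomes c·x^i·y^j·1^k = c·x^i·y^j.
Substituting Z = 1: F(X, Y, 1) = -x**3 - x**2*y + 3*x**2 + 2*x*y**2 + 2*x*y - 2*x - 2*y**3 + y**2 + y - 2.
Note: deg(f) ≤ deg(F) = 3; strict inequality happens when F is divisible by Z (lost terms).


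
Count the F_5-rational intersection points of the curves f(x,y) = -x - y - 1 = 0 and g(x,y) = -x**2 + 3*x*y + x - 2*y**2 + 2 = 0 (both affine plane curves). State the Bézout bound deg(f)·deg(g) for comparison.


Common zeros: {(0, 4), (4, 0)}; count = 2; Bézout bound = 2.

deg(f) = 1, deg(g) = 2, so Bézout bound = 2.
Scan x ∈ F_5. For each x, list the y ∈ F_5 with f(x, y) ≡ 0 and those with g(x, y) ≡ 0 (mod 5); the common zeros in that column are the intersection.
  x = 0: f ≡ 0 at y ∈ {4}; g ≡ 0 at y ∈ {1, 4}; common: {4}.
  x = 1: f ≡ 0 at y ∈ {3}; g ≡ 0 at y ∈ {2}; common: ∅.
  x = 2: f ≡ 0 at y ∈ {2}; g ≡ 0 at y ∈ {0, 3}; common: ∅.
  x = 3: f ≡ 0 at y ∈ {1}; g ≡ 0 at y ∈ {3, 4}; common: ∅.
  x = 4: f ≡ 0 at y ∈ {0}; g ≡ 0 at y ∈ {0, 1}; common: {0}.
Collecting: common zeros = {(0, 4), (4, 0)}, so the count is 2.
Comparison with the Bézout bound: 2 ≤ 2 = deg(f)·deg(g), as expected for curves with no common component (the bound is attained).


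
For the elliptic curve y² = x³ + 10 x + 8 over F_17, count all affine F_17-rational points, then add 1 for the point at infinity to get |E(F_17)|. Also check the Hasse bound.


Affine points = {(0, 5), (0, 12), (1, 6), (1, 11), (2, 6), (2, 11), (5, 8), (5, 9), (7, 8), (7, 9), (11, 2), (11, 15), (14, 6), (14, 11)}; affine count = 14; |E(F_17)| = 15.

Discriminant check: Δ ∝ 4a³ + 27b² = 4·10³ + 27·8² = 4·1000 + 27·64 ≡ 16 (mod 17). Nonzero ⇒ E is nonsingular.
For each x ∈ F_17, compute rhs = x³ + 10·x + 8 mod 17, then count y ∈ F_17 with y² ≡ rhs.
  x = 0: rhs = 8, matching y values: 5, 12 (2 points).
  x = 1: rhs = 2, matching y values: 6, 11 (2 points).
  x = 2: rhs = 2, matching y values: 6, 11 (2 points).
  x = 3: rhs = 14, matching y values: none (0 points).
  x = 4: rhs = 10, matching y values: none (0 points).
  x = 5: rhs = 13, matching y values: 8, 9 (2 points).
  x = 6: rhs = 12, matching y values: none (0 points).
  x = 7: rhs = 13, matching y values: 8, 9 (2 points).
  x = 8: rhs = 5, matching y values: none (0 points).
  x = 9: rhs = 11, matching y values: none (0 points).
  x = 10: rhs = 3, matching y values: none (0 points).
  x = 11: rhs = 4, matching y values: 2, 15 (2 points).
  x = 12: rhs = 3, matching y values: none (0 points).
  x = 13: rhs = 6, matching y values: none (0 points).
  x = 14: rhs = 2, matching y values: 6, 11 (2 points).
  x = 15: rhs = 14, matching y values: none (0 points).
  x = 16: rhs = 14, matching y values: none (0 points).
Total affine count: 14.
Full point count |E(F_17)| = 14 + 1 = 15.
Hasse bound: |15 − (17+1)| = |-3| = 3 ≤ 2√17 ≈ 8.2462 ✓.


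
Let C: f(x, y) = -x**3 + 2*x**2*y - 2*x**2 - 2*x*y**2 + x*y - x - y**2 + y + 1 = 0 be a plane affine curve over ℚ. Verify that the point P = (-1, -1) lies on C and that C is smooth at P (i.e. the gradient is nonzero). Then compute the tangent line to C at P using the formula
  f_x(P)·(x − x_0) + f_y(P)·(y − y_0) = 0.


Tangent line at P: x + 1 = 0.

Step 1: f(-1, -1) = 0, so P lies on C.
Step 2: partial derivatives
  f_x(x, y) = -3*x**2 + 4*x*y - 4*x - 2*y**2 + y - 1, f_y(x, y) = 2*x**2 - 4*x*y + x - 2*y + 1.
  f_x(P) = 1, f_y(P) = 0 (gradient nonzero, so P is smooth).
Step 3: tangent line at P: 1·(x − -1) + 0·(y − -1) = 0.
Expanding: x + 1 = 0.


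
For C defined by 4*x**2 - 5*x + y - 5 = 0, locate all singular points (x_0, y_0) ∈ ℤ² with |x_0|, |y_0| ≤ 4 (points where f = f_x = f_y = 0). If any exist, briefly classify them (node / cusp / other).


No singular points in the scanned grid; C is smooth there.

Compute partial derivatives:
  f_x = 8*x - 5.
  f_y = 1.
f_y = 1 is a nonzero constant, so f_y never vanishes: no point (x, y) can satisfy f = f_x = f_y = 0. In particular no (x, y) ∈ {−4, ..., 4}² is singular; the curve is smooth.


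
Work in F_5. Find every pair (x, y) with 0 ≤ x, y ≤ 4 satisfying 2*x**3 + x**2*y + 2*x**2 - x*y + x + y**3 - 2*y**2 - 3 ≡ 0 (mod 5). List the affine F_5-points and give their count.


Affine F_5-points: {(4, 2)}; count = 1.

For each of the 25 pairs (x, y) ∈ F_5², evaluate f(x, y) mod 5. Record the zeros.
  x = 0: [0↦2, 1↦1, 2↦2, 3↦1, 4↦4]  zeros at y ∈ ∅
  x = 1: [0↦2, 1↦1, 2↦2, 3↦1, 4↦4]  zeros at y ∈ ∅
  x = 2: [0↦3, 1↦4, 2↦2, 3↦3, 4↦3]  zeros at y ∈ ∅
  x = 3: [0↦2, 1↦2, 2↦4, 3↦4, 4↦3]  zeros at y ∈ ∅
  x = 4: [0↦1, 1↦2, 2↦0, 3↦1, 4↦1]  zeros at y ∈ {2}
Collecting zeros: affine points = {(4, 2)}.
Total count |C(F_5)_aff| = 1.


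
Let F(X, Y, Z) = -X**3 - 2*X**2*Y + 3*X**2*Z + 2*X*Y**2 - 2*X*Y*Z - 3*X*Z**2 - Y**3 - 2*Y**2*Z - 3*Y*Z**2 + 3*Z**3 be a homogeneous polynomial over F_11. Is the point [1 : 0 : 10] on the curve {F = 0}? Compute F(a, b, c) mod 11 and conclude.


F(1,0,10) ≡ 1 (mod 11); P is NOT on the curve.

Evaluate F(1, 0, 10) term-by-term (mod 11).
  -X**3 ↦ -1·1·1·1 = -1
  -2*X**2*Y ↦ -2·1·0·1 = 0
  3*X**2*Z ↦ 3·1·1·10 = 30
  2*X*Y**2 ↦ 2·1·0·1 = 0
  -2*X*Y*Z ↦ -2·1·0·10 = 0
  -3*X*Z**2 ↦ -3·1·1·100 = -300
  -Y**3 ↦ -1·1·0·1 = 0
  -2*Y**2*Z ↦ -2·1·0·10 = 0
  -3*Y*Z**2 ↦ -3·1·0·100 = 0
  3*Z**3 ↦ 3·1·1·1000 = 3000
Sum: F(1, 0, 10) = (-1) + (0) + (30) + (0) + (0) + (-300) + (0) + (0) + (0) + (3000) = 2729.
Reducing mod 11: 2729 ≡ 1 (mod 11).
Since F(a, b, c) ≡ 1 ≠ 0 (mod 11), P does NOT lie on the curve.


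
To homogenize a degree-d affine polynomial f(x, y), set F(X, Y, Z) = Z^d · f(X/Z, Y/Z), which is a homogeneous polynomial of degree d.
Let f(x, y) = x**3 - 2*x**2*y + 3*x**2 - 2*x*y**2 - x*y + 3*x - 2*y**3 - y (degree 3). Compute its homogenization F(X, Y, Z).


F(X, Y, Z) = X**3 - 2*X**2*Y + 3*X**2*Z - 2*X*Y**2 - X*Y*Z + 3*X*Z**2 - 2*Y**3 - Y*Z**2

deg(f) = 3.
Substitute x = X/Z, y = Y/Z into f, then multiply by Z^3.
  monomial 1·x^3·y^0 ↦ 1·X^3·Y^0·Z^0.
  monomial -2·x^2·y^1 ↦ -2·X^2·Y^1·Z^0.
  monomial 3·x^2·y^0 ↦ 3·X^2·Y^0·Z^1.
  monomial -2·x^1·y^2 ↦ -2·X^1·Y^2·Z^0.
  monomial -1·x^1·y^1 ↦ -1·X^1·Y^1·Z^1.
  monomial 3·x^1·y^0 ↦ 3·X^1·Y^0·Z^2.
  monomial -2·x^0·y^3 ↦ -2·X^0·Y^3·Z^0.
  monomial -1·x^0·y^1 ↦ -1·X^0·Y^1·Z^2.
Collecting: F(X, Y, Z) = X**3 - 2*X**2*Y + 3*X**2*Z - 2*X*Y**2 - X*Y*Z + 3*X*Z**2 - 2*Y**3 - Y*Z**2.


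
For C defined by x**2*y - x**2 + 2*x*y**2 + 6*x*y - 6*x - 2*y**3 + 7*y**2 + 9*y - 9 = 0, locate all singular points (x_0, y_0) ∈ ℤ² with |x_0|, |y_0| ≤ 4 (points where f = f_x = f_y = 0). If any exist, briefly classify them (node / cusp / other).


Singular points: {(-3, 0)}; classification: node.

Compute partial derivatives:
  f_x = 2*x*y - 2*x + 2*y**2 + 6*y - 6.
  f_y = x**2 + 4*x*y + 6*x - 6*y**2 + 14*y + 9.
Scan x_0 ∈ {−4, ..., 4}. For each x_0, f_y(x_0, y) is a polynomial in y; find its integer roots y ∈ {−4, ..., 4}, then test f_x and f at those candidates.
  x = -4: f_y(-4, y) = -6*y**2 - 2*y + 1; no integer root y with |y| ≤ 4.
  x = -3: f_y(-3, y) = -6*y**2 + 2*y; vanishes at y ∈ {0}. (-3, 0): f_x = 0, f = 0 — SINGULAR.
  x = -2: f_y(-2, y) = -6*y**2 + 6*y + 1; no integer root y with |y| ≤ 4.
  x = -1: f_y(-1, y) = -6*y**2 + 10*y + 4; vanishes at y ∈ {2}. (-1, 2): f_x = 12 ≠ 0.
  x = 0: f_y(0, y) = -6*y**2 + 14*y + 9; no integer root y with |y| ≤ 4.
  x = 1: f_y(1, y) = -6*y**2 + 18*y + 16; no integer root y with |y| ≤ 4.
  x = 2: f_y(2, y) = -6*y**2 + 22*y + 25; no integer root y with |y| ≤ 4.
  x = 3: f_y(3, y) = -6*y**2 + 26*y + 36; no integer root y with |y| ≤ 4.
  x = 4: f_y(4, y) = -6*y**2 + 30*y + 49; no integer root y with |y| ≤ 4.
Only singular point on the grid: (-3, 0).
Classify: substitute x = -3 + u, y = 0 + v and expand: f = u**2*v - u**2 + 2*u*v**2 - 2*v**3 + v**2.
No constant or linear terms (consistent with a singular point). Quadratic part: -u**2 + v**2. Cubic part: u**2*v + 2*u*v**2 - 2*v**3.
The quadratic part v**2 - u**2 = (v − u)(v + u) splits into two distinct linear factors, so there are two distinct tangent lines y − 0 = ±(x − -3) — this is a node (ordinary double point).
Classification: node.


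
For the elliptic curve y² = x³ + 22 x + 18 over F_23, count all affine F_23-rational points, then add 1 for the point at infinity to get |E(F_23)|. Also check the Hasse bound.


Affine points = {(0, 8), (0, 15), (1, 8), (1, 15), (2, 1), (2, 22), (4, 3), (4, 20), (5, 0), (7, 3), (7, 20), (8, 4), (8, 19), (9, 5), (9, 18), (11, 2), (11, 21), (12, 3), (12, 20), (16, 2), (16, 21), (18, 6), (18, 17), (19, 2), (19, 21), (21, 9), (21, 14), (22, 8), (22, 15)}; affine count = 29; |E(F_23)| = 30.

Discriminant check: Δ ∝ 4a³ + 27b² = 4·22³ + 27·18² = 4·10648 + 27·324 ≡ 4 (mod 23). Nonzero ⇒ E is nonsingular.
For each x ∈ F_23, compute rhs = x³ + 22·x + 18 mod 23, then count y ∈ F_23 with y² ≡ rhs.
  x = 0: rhs = 18, matching y values: 8, 15 (2 points).
  x = 1: rhs = 18, matching y values: 8, 15 (2 points).
  x = 2: rhs = 1, matching y values: 1, 22 (2 points).
  x = 3: rhs = 19, matching y values: none (0 points).
  x = 4: rhs = 9, matching y values: 3, 20 (2 points).
  x = 5: rhs = 0, matching y values: 0 (1 points).
  x = 6: rhs = 21, matching y values: none (0 points).
  x = 7: rhs = 9, matching y values: 3, 20 (2 points).
  x = 8: rhs = 16, matching y values: 4, 19 (2 points).
  x = 9: rhs = 2, matching y values: 5, 18 (2 points).
  x = 10: rhs = 19, matching y values: none (0 points).
  x = 11: rhs = 4, matching y values: 2, 21 (2 points).
  x = 12: rhs = 9, matching y values: 3, 20 (2 points).
  x = 13: rhs = 17, matching y values: none (0 points).
  x = 14: rhs = 11, matching y values: none (0 points).
  x = 15: rhs = 20, matching y values: none (0 points).
  x = 16: rhs = 4, matching y values: 2, 21 (2 points).
  x = 17: rhs = 15, matching y values: none (0 points).
  x = 18: rhs = 13, matching y values: 6, 17 (2 points).
  x = 19: rhs = 4, matching y values: 2, 21 (2 points).
  x = 20: rhs = 17, matching y values: none (0 points).
  x = 21: rhs = 12, matching y values: 9, 14 (2 points).
  x = 22: rhs = 18, matching y values: 8, 15 (2 points).
Total affine count: 29.
Full point count |E(F_23)| = 29 + 1 = 30.
Hasse bound: |30 − (23+1)| = |6| = 6 ≤ 2√23 ≈ 9.5917 ✓.


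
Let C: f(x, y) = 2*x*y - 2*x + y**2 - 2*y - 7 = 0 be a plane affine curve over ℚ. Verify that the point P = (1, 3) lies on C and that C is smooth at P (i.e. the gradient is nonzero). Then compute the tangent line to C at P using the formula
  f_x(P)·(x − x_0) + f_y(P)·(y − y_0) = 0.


Tangent line at P: 4*x + 6*y - 22 = 0.

Step 1: f(1, 3) = 0, so P lies on C.
Step 2: partial derivatives
  f_x(x, y) = 2*y - 2, f_y(x, y) = 2*x + 2*y - 2.
  f_x(P) = 4, f_y(P) = 6 (gradient nonzero, so P is smooth).
Step 3: tangent line at P: 4·(x − 1) + 6·(y − 3) = 0.
Expanding: 4*x + 6*y - 22 = 0.


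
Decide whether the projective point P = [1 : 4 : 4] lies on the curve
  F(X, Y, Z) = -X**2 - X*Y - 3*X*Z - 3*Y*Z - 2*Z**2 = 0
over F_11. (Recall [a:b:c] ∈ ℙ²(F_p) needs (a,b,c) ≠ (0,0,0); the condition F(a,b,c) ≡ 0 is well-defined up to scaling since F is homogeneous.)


F(1,4,4) ≡ 2 (mod 11); P is NOT on the curve.

Evaluate F(1, 4, 4) term-by-term (mod 11).
  -X**2 ↦ -1·1·1·1 = -1
  -X*Y ↦ -1·1·4·1 = -4
  -3*X*Z ↦ -3·1·1·4 = -12
  -3*Y*Z ↦ -3·1·4·4 = -48
  -2*Z**2 ↦ -2·1·1·16 = -32
Sum: F(1, 4, 4) = (-1) + (-4) + (-12) + (-48) + (-32) = -97.
Reducing mod 11: -97 ≡ 2 (mod 11).
Since F(a, b, c) ≡ 2 ≠ 0 (mod 11), P does NOT lie on the curve.


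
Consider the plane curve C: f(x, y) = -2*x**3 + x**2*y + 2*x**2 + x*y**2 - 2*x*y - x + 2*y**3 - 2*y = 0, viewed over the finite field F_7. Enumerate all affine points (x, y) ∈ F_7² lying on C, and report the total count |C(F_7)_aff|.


Affine F_7-points: {(0, 0), (0, 1), (0, 6), (1, 5), (2, 3), (2, 5), (4, 2), (4, 5), (6, 1)}; count = 9.

For each of the 49 pairs (x, y) ∈ F_7², evaluate f(x, y) mod 7. Record the zeros.
  x = 0: [0↦0, 1↦0, 2↦5, 3↦6, 4↦1, 5↦2, 6↦0]  zeros at y ∈ {0, 1, 6}
  x = 1: [0↦6, 1↦6, 2↦6, 3↦4, 4↦5, 5↦0, 6↦1]  zeros at y ∈ {5}
  x = 2: [0↦4, 1↦6, 2↦3, 3↦0, 4↦2, 5↦0, 6↦6]  zeros at y ∈ {3, 5}
  x = 3: [0↦3, 1↦2, 2↦5, 3↦3, 4↦1, 5↦4, 6↦3]  zeros at y ∈ ∅
  x = 4: [0↦5, 1↦3, 2↦0, 3↦1, 4↦4, 5↦0, 6↦1]  zeros at y ∈ {2, 5}
  x = 5: [0↦5, 1↦4, 2↦4, 3↦3, 4↦6, 5↦4, 6↦2]  zeros at y ∈ ∅
  x = 6: [0↦5, 1↦0, 2↦5, 3↦4, 4↦2, 5↦4, 6↦1]  zeros at y ∈ {1}
Collecting zeros: affine points = {(0, 0), (0, 1), (0, 6), (1, 5), (2, 3), (2, 5), (4, 2), (4, 5), (6, 1)}.
Total count |C(F_7)_aff| = 9.


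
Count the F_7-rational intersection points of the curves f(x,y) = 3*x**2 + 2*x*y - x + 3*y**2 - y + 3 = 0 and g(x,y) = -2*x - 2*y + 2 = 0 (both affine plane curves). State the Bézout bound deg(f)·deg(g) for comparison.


Common zeros: ∅; count = 0; Bézout bound = 2.

deg(f) = 2, deg(g) = 1, so Bézout bound = 2.
Scan x ∈ F_7. For each x, list the y ∈ F_7 with f(x, y) ≡ 0 and those with g(x, y) ≡ 0 (mod 7); the common zeros in that column are the intersection.
  x = 0: f ≡ 0 at y ∈ {6}; g ≡ 0 at y ∈ {1}; common: ∅.
  x = 1: f ≡ 0 at y ∈ {3, 6}; g ≡ 0 at y ∈ {0}; common: ∅.
  x = 2: f ≡ 0 at y ∈ {3}; g ≡ 0 at y ∈ {6}; common: ∅.
  x = 3: f ≡ 0 at y ∈ {1, 2}; g ≡ 0 at y ∈ {5}; common: ∅.
  x = 4: f ≡ 0 at y ∈ ∅; g ≡ 0 at y ∈ {4}; common: ∅.
  x = 5: f ≡ 0 at y ∈ ∅; g ≡ 0 at y ∈ {3}; common: ∅.
  x = 6: f ≡ 0 at y ∈ {0, 1}; g ≡ 0 at y ∈ {2}; common: ∅.
Collecting: common zeros = ∅, so the count is 0.
Comparison with the Bézout bound: 0 ≤ 2 = deg(f)·deg(g), as expected for curves with no common component (the affine F_7-count falls short of the bound because intersections may lie at infinity, over extension fields, or carry multiplicity).


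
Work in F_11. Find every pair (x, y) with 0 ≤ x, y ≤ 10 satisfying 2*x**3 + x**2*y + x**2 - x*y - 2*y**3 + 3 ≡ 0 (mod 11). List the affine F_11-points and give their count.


Affine F_11-points: {(0, 6), (1, 9), (2, 2), (2, 7), (3, 0), (3, 5), (3, 6), (4, 8), (10, 6)}; count = 9.

For each of the 121 pairs (x, y) ∈ F_11², evaluate f(x, y) mod 11. Record the zeros.
  x = 0: [0↦3, 1↦1, 2↦9, 3↦4, 4↦7, 5↦6, 6↦0, 7↦10, 8↦2, 9↦8, 10↦5]  zeros at y ∈ {6}
  x = 1: [0↦6, 1↦4, 2↦1, 3↦7, 4↦10, 5↦9, 6↦3, 7↦2, 8↦5, 9↦0, 10↦8]  zeros at y ∈ {9}
  x = 2: [0↦1, 1↦1, 2↦0, 3↦8, 4↦2, 5↦3, 6↦10, 7↦0, 8↦5, 9↦2, 10↦1]  zeros at y ∈ {2, 7}
  x = 3: [0↦0, 1↦4, 2↦7, 3↦8, 4↦6, 5↦0, 6↦0, 7↦5, 8↦3, 9↦4, 10↦7]  zeros at y ∈ {0, 5, 6}
  x = 4: [0↦4, 1↦3, 2↦1, 3↦8, 4↦1, 5↦1, 6↦7, 7↦7, 8↦0, 9↦7, 10↦5]  zeros at y ∈ {8}
  x = 5: [0↦3, 1↦10, 2↦5, 3↦9, 4↦10, 5↦7, 6↦10, 7↦7, 8↦8, 9↦1, 10↦7]  zeros at y ∈ ∅
  x = 6: [0↦9, 1↦4, 2↦9, 3↦1, 4↦1, 5↦8, 6↦10, 7↦6, 8↦6, 9↦9, 10↦3]  zeros at y ∈ ∅
  x = 7: [0↦1, 1↦8, 2↦3, 3↦7, 4↦8, 5↦5, 6↦8, 7↦5, 8↦6, 9↦10, 10↦5]  zeros at y ∈ ∅
  x = 8: [0↦2, 1↦1, 2↦10, 3↦6, 4↦10, 5↦10, 6↦5, 7↦5, 8↦9, 9↦5, 10↦3]  zeros at y ∈ ∅
  x = 9: [0↦2, 1↦6, 2↦9, 3↦10, 4↦8, 5↦2, 6↦2, 7↦7, 8↦5, 9↦6, 10↦9]  zeros at y ∈ ∅
  x = 10: [0↦2, 1↦2, 2↦1, 3↦9, 4↦3, 5↦4, 6↦0, 7↦1, 8↦6, 9↦3, 10↦2]  zeros at y ∈ {6}
Collecting zeros: affine points = {(0, 6), (1, 9), (2, 2), (2, 7), (3, 0), (3, 5), (3, 6), (4, 8), (10, 6)}.
Total count |C(F_11)_aff| = 9.


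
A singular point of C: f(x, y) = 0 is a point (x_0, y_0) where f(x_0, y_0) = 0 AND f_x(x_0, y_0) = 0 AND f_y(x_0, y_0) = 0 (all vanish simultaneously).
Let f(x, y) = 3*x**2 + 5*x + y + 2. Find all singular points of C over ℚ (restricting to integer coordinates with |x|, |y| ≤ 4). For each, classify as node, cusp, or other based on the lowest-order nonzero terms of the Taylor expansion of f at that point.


No singular points in the scanned grid; C is smooth there.

Compute partial derivatives:
  f_x = 6*x + 5.
  f_y = 1.
f_y = 1 is a nonzero constant, so f_y never vanishes: no point (x, y) can satisfy f = f_x = f_y = 0. In particular no (x, y) ∈ {−4, ..., 4}² is singular; the curve is smooth.


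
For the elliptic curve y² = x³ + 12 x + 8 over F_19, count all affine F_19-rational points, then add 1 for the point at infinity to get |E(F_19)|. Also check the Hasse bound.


Affine points = {(4, 5), (4, 14), (6, 7), (6, 12), (7, 6), (7, 13), (9, 3), (9, 16), (10, 8), (10, 11), (13, 9), (13, 10)}; affine count = 12; |E(F_19)| = 13.

Discriminant check: Δ ∝ 4a³ + 27b² = 4·12³ + 27·8² = 4·1728 + 27·64 ≡ 14 (mod 19). Nonzero ⇒ E is nonsingular.
For each x ∈ F_19, compute rhs = x³ + 12·x + 8 mod 19, then count y ∈ F_19 with y² ≡ rhs.
  x = 0: rhs = 8, matching y values: none (0 points).
  x = 1: rhs = 2, matching y values: none (0 points).
  x = 2: rhs = 2, matching y values: none (0 points).
  x = 3: rhs = 14, matching y values: none (0 points).
  x = 4: rhs = 6, matching y values: 5, 14 (2 points).
  x = 5: rhs = 3, matching y values: none (0 points).
  x = 6: rhs = 11, matching y values: 7, 12 (2 points).
  x = 7: rhs = 17, matching y values: 6, 13 (2 points).
  x = 8: rhs = 8, matching y values: none (0 points).
  x = 9: rhs = 9, matching y values: 3, 16 (2 points).
  x = 10: rhs = 7, matching y values: 8, 11 (2 points).
  x = 11: rhs = 8, matching y values: none (0 points).
  x = 12: rhs = 18, matching y values: none (0 points).
  x = 13: rhs = 5, matching y values: 9, 10 (2 points).
  x = 14: rhs = 13, matching y values: none (0 points).
  x = 15: rhs = 10, matching y values: none (0 points).
  x = 16: rhs = 2, matching y values: none (0 points).
  x = 17: rhs = 14, matching y values: none (0 points).
  x = 18: rhs = 14, matching y values: none (0 points).
Total affine count: 12.
Full point count |E(F_19)| = 12 + 1 = 13.
Hasse bound: |13 − (19+1)| = |-7| = 7 ≤ 2√19 ≈ 8.7178 ✓.


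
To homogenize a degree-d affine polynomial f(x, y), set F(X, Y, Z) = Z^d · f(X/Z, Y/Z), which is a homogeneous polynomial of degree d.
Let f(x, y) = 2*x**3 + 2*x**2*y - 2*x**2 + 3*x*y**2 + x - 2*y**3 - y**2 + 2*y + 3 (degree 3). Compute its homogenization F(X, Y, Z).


F(X, Y, Z) = 2*X**3 + 2*X**2*Y - 2*X**2*Z + 3*X*Y**2 + X*Z**2 - 2*Y**3 - Y**2*Z + 2*Y*Z**2 + 3*Z**3

deg(f) = 3.
Substitute x = X/Z, y = Y/Z into f, then multiply by Z^3.
  monomial 2·x^3·y^0 ↦ 2·X^3·Y^0·Z^0.
  monomial 2·x^2·y^1 ↦ 2·X^2·Y^1·Z^0.
  monomial -2·x^2·y^0 ↦ -2·X^2·Y^0·Z^1.
  monomial 3·x^1·y^2 ↦ 3·X^1·Y^2·Z^0.
  monomial 1·x^1·y^0 ↦ 1·X^1·Y^0·Z^2.
  monomial -2·x^0·y^3 ↦ -2·X^0·Y^3·Z^0.
  monomial -1·x^0·y^2 ↦ -1·X^0·Y^2·Z^1.
  monomial 2·x^0·y^1 ↦ 2·X^0·Y^1·Z^2.
  monomial 3·x^0·y^0 ↦ 3·X^0·Y^0·Z^3.
Collecting: F(X, Y, Z) = 2*X**3 + 2*X**2*Y - 2*X**2*Z + 3*X*Y**2 + X*Z**2 - 2*Y**3 - Y**2*Z + 2*Y*Z**2 + 3*Z**3.


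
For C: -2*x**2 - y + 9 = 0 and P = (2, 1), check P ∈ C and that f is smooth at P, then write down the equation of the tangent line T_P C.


Tangent line at P: -8*x - y + 17 = 0.

Step 1: f(2, 1) = 0, so P lies on C.
Step 2: partial derivatives
  f_x(x, y) = -4*x, f_y(x, y) = -1.
  f_x(P) = -8, f_y(P) = -1 (gradient nonzero, so P is smooth).
Step 3: tangent line at P: -8·(x − 2) + -1·(y − 1) = 0.
Expanding: -8*x - y + 17 = 0.


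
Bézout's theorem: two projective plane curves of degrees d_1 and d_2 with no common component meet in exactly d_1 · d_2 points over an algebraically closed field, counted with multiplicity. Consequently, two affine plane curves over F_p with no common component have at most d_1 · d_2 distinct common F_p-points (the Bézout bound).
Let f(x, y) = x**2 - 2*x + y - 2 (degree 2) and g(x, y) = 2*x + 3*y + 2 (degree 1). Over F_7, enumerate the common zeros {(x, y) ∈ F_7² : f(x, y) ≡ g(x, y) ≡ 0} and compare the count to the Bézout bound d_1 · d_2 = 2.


Common zeros: ∅; count = 0; Bézout bound = 2.

deg(f) = 2, deg(g) = 1, so Bézout bound = 2.
Scan x ∈ F_7. For each x, list the y ∈ F_7 with f(x, y) ≡ 0 and those with g(x, y) ≡ 0 (mod 7); the common zeros in that column are the intersection.
  x = 0: f ≡ 0 at y ∈ {2}; g ≡ 0 at y ∈ {4}; common: ∅.
  x = 1: f ≡ 0 at y ∈ {3}; g ≡ 0 at y ∈ {1}; common: ∅.
  x = 2: f ≡ 0 at y ∈ {2}; g ≡ 0 at y ∈ {5}; common: ∅.
  x = 3: f ≡ 0 at y ∈ {6}; g ≡ 0 at y ∈ {2}; common: ∅.
  x = 4: f ≡ 0 at y ∈ {1}; g ≡ 0 at y ∈ {6}; common: ∅.
  x = 5: f ≡ 0 at y ∈ {1}; g ≡ 0 at y ∈ {3}; common: ∅.
  x = 6: f ≡ 0 at y ∈ {6}; g ≡ 0 at y ∈ {0}; common: ∅.
Collecting: common zeros = ∅, so the count is 0.
Comparison with the Bézout bound: 0 ≤ 2 = deg(f)·deg(g), as expected for curves with no common component (the affine F_7-count falls short of the bound because intersections may lie at infinity, over extension fields, or carry multiplicity).


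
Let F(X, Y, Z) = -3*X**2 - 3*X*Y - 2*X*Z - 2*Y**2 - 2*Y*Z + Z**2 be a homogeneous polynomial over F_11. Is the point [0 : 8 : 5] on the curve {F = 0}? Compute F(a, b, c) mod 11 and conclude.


F(0,8,5) ≡ 4 (mod 11); P is NOT on the curve.

Evaluate F(0, 8, 5) term-by-term (mod 11).
  -3*X**2 ↦ -3·0·1·1 = 0
  -3*X*Y ↦ -3·0·8·1 = 0
  -2*X*Z ↦ -2·0·1·5 = 0
  -2*Y**2 ↦ -2·1·64·1 = -128
  -2*Y*Z ↦ -2·1·8·5 = -80
  Z**2 ↦ 1·1·1·25 = 25
Sum: F(0, 8, 5) = (0) + (0) + (0) + (-128) + (-80) + (25) = -183.
Reducing mod 11: -183 ≡ 4 (mod 11).
Since F(a, b, c) ≡ 4 ≠ 0 (mod 11), P does NOT lie on the curve.


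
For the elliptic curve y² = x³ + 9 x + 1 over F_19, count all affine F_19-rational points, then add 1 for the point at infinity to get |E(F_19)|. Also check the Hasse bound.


Affine points = {(0, 1), (0, 18), (1, 7), (1, 12), (3, 6), (3, 13), (4, 5), (4, 14), (5, 0), (6, 9), (6, 10), (11, 5), (11, 14), (13, 4), (13, 15), (16, 2), (16, 17)}; affine count = 17; |E(F_19)| = 18.

Discriminant check: Δ ∝ 4a³ + 27b² = 4·9³ + 27·1² = 4·729 + 27·1 ≡ 17 (mod 19). Nonzero ⇒ E is nonsingular.
For each x ∈ F_19, compute rhs = x³ + 9·x + 1 mod 19, then count y ∈ F_19 with y² ≡ rhs.
  x = 0: rhs = 1, matching y values: 1, 18 (2 points).
  x = 1: rhs = 11, matching y values: 7, 12 (2 points).
  x = 2: rhs = 8, matching y values: none (0 points).
  x = 3: rhs = 17, matching y values: 6, 13 (2 points).
  x = 4: rhs = 6, matching y values: 5, 14 (2 points).
  x = 5: rhs = 0, matching y values: 0 (1 points).
  x = 6: rhs = 5, matching y values: 9, 10 (2 points).
  x = 7: rhs = 8, matching y values: none (0 points).
  x = 8: rhs = 15, matching y values: none (0 points).
  x = 9: rhs = 13, matching y values: none (0 points).
  x = 10: rhs = 8, matching y values: none (0 points).
  x = 11: rhs = 6, matching y values: 5, 14 (2 points).
  x = 12: rhs = 13, matching y values: none (0 points).
  x = 13: rhs = 16, matching y values: 4, 15 (2 points).
  x = 14: rhs = 2, matching y values: none (0 points).
  x = 15: rhs = 15, matching y values: none (0 points).
  x = 16: rhs = 4, matching y values: 2, 17 (2 points).
  x = 17: rhs = 13, matching y values: none (0 points).
  x = 18: rhs = 10, matching y values: none (0 points).
Total affine count: 17.
Full point count |E(F_19)| = 17 + 1 = 18.
Hasse bound: |18 − (19+1)| = |-2| = 2 ≤ 2√19 ≈ 8.7178 ✓.
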